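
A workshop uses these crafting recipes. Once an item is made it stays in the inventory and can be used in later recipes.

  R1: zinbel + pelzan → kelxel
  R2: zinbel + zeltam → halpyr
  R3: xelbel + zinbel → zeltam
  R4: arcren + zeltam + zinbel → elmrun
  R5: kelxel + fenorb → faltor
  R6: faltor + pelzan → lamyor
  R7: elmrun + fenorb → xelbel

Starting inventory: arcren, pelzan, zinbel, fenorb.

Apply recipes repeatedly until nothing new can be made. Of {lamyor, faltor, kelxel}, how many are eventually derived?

3

Using R1, zinbel and pelzan make kelxel.
Using R5, kelxel and fenorb make faltor.
faltor + pelzan → lamyor (R6).
lamyor: reached.
faltor: reached.
kelxel: reached.
All 3 are reached.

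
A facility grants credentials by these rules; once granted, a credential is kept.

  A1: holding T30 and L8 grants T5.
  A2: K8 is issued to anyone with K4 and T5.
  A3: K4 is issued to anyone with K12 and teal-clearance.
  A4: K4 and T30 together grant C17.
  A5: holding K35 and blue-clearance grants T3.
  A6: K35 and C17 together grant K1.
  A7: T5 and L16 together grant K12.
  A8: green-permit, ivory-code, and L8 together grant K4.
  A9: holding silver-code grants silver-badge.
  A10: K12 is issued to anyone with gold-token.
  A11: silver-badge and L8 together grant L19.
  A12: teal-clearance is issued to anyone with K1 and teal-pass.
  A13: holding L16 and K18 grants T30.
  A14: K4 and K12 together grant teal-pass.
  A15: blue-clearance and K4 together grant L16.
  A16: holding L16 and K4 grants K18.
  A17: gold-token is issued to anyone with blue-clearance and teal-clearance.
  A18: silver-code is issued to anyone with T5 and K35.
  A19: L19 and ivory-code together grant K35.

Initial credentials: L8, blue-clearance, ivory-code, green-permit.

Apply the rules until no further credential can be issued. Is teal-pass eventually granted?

Yes

Holding green-permit, ivory-code, and L8 grants K4 (A8).
Holding blue-clearance and K4 grants L16 (A15).
Holding L16 and K4 grants K18 (A16).
Holding L16 and K18 grants T30 (A13).
Holding T30 and L8 grants T5 (A1).
Holding T5 and L16 grants K12 (A7).
Holding K4 and K12 grants teal-pass (A14).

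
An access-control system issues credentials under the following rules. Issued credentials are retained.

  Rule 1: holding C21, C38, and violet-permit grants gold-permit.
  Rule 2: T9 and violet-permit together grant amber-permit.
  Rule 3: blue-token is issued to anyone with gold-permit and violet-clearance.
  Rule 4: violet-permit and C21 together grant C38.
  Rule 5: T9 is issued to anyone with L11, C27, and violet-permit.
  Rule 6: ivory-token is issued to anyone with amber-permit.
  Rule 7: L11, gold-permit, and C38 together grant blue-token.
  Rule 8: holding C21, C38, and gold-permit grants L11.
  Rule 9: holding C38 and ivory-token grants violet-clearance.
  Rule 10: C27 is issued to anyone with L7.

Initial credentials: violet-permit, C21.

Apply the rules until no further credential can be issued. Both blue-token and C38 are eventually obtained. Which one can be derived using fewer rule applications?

C38

C38: Holding violet-permit and C21 grants C38 (Rule 4). [1 rule application]
blue-token: Holding violet-permit and C21 grants C38 (Rule 4). Holding C21, C38, and violet-permit grants gold-permit (Rule 1). Holding C21, C38, and gold-permit grants L11 (Rule 8). Holding L11, gold-permit, and C38 grants blue-token (Rule 7). [4 rule applications]
C38 needs fewer.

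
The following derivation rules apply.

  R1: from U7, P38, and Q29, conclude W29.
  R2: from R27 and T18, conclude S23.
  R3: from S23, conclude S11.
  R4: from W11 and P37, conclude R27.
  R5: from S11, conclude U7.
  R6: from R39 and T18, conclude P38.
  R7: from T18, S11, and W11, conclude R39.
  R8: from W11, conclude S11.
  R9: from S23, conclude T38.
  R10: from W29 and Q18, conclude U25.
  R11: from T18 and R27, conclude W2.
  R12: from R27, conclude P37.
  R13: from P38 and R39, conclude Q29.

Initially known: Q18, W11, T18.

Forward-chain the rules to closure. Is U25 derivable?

Yes

W11 holds, so S11 follows (R8).
From T18, S11, and W11, R7 gives R39.
S11 holds, so U7 follows (R5).
R39 and T18 hold, so P38 follows (R6).
P38 and R39 hold, so Q29 follows (R13).
U7, P38, and Q29 hold, so W29 follows (R1).
From W29 and Q18, R10 gives U25.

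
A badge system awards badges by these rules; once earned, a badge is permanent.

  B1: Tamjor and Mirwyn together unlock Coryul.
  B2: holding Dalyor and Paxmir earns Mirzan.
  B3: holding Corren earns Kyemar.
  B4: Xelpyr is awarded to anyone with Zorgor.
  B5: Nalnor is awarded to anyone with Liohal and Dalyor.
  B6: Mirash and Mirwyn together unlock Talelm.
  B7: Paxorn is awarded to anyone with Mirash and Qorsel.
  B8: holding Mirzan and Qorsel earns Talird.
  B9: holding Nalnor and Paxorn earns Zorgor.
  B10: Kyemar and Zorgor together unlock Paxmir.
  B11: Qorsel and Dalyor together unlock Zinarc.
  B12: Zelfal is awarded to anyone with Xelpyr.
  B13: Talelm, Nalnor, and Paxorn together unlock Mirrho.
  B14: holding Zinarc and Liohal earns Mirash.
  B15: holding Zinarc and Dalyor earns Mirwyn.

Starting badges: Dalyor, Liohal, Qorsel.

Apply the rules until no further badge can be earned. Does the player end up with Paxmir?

No

Paxmir would need Kyemar and Zorgor (B10), but Kyemar is never earned.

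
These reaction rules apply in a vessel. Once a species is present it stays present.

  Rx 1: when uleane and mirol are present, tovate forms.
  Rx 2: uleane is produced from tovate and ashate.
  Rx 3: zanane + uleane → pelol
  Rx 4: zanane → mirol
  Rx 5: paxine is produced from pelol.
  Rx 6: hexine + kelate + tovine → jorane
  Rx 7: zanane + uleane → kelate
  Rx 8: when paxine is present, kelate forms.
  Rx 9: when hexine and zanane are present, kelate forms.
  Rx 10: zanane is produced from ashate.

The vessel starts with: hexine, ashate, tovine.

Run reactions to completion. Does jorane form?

Yes

ashate present → zanane forms (Rx 10).
hexine and zanane present → kelate forms (Rx 9).
hexine, kelate, and tovine present → jorane forms (Rx 6).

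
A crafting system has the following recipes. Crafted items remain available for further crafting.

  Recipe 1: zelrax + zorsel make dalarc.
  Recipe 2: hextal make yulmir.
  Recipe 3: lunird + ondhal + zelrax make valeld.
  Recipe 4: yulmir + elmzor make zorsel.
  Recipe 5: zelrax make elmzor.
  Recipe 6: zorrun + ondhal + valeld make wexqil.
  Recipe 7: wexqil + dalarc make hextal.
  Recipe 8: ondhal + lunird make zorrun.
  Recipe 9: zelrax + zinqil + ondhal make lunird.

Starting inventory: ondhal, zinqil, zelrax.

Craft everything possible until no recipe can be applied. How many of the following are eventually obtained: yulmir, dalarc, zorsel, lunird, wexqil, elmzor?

Using Recipe 9, zelrax, zinqil, and ondhal make lunird.
zelrax → elmzor (Recipe 5).
Using Recipe 3, lunird, ondhal, and zelrax make valeld.
ondhal + lunird → zorrun (Recipe 8).
zorrun + ondhal + valeld → wexqil (Recipe 6).
yulmir would need hextal (Recipe 2), but hextal is never obtained.
dalarc would need zelrax and zorsel (Recipe 1), but zorsel is never obtained.
zorsel would need yulmir and elmzor (Recipe 4), but yulmir is never obtained.
lunird: reached.
wexqil: reached.
elmzor: reached.
Reached: lunird, wexqil, and elmzor — 3 of the 6.

3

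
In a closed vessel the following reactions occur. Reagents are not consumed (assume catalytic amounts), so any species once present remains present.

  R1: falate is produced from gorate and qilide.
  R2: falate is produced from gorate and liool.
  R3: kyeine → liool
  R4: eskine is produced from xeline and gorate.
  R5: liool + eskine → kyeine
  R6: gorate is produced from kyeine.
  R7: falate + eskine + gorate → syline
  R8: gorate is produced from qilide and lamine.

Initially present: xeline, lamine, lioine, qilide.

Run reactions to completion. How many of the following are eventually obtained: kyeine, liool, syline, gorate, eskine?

qilide and lamine present → gorate forms (R8).
gorate and qilide present → falate forms (R1).
xeline and gorate present → eskine forms (R4).
falate, eskine, and gorate present → syline forms (R7).
kyeine would need liool and eskine (R5), but liool never forms.
liool would need kyeine (R3), but kyeine never forms.
syline: reached.
gorate: reached.
eskine: reached.
Reached: syline, gorate, and eskine — 3 of the 5.

3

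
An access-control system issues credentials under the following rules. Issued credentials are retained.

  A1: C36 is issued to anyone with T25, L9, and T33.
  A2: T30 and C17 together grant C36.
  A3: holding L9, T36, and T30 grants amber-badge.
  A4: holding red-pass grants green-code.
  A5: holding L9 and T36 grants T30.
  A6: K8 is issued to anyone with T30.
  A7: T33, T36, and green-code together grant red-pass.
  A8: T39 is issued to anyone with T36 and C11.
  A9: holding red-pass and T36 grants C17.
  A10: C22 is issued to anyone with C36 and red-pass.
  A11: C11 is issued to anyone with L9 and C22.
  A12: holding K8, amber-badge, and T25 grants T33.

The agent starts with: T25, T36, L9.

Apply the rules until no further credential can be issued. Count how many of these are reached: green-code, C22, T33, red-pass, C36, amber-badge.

3

Holding L9 and T36 grants T30 (A5).
Holding L9, T36, and T30 grants amber-badge (A3).
Holding T30 grants K8 (A6).
Holding K8, amber-badge, and T25 grants T33 (A12).
Holding T25, L9, and T33 grants C36 (A1).
green-code would need red-pass (A4), but red-pass is never granted.
C22 would need C36 and red-pass (A10), but red-pass is never granted.
T33: reached.
red-pass would need T33, T36, and green-code (A7), but green-code is never granted.
C36: reached.
amber-badge: reached.
Reached: T33, C36, and amber-badge — 3 of the 6.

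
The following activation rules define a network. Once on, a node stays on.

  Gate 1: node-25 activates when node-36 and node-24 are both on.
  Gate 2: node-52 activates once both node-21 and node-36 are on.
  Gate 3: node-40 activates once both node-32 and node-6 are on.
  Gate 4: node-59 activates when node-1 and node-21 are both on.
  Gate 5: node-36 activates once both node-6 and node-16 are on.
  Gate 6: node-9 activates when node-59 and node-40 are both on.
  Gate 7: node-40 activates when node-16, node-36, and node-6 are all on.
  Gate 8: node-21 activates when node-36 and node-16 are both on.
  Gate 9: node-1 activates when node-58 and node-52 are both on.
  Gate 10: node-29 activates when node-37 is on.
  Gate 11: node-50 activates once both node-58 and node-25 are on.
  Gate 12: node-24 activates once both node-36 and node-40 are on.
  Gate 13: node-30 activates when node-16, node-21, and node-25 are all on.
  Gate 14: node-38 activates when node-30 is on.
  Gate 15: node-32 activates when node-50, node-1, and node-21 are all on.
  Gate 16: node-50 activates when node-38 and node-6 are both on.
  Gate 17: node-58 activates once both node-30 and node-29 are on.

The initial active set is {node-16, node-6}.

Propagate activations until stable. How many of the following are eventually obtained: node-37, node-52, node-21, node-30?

3

node-6 and node-16 are on, so node-36 activates (Gate 5).
Gate 7: node-16, node-36, and node-6 on → node-40 on.
node-36 and node-16 are on, so node-21 activates (Gate 8).
node-36 and node-40 are on, so node-24 activates (Gate 12).
node-21 and node-36 are on, so node-52 activates (Gate 2).
node-36 and node-24 are on, so node-25 activates (Gate 1).
Gate 13: node-16, node-21, and node-25 on → node-30 on.
No rule produces node-37, and it is not given.
node-52: reached.
node-21: reached.
node-30: reached.
Reached: node-52, node-21, and node-30 — 3 of the 4.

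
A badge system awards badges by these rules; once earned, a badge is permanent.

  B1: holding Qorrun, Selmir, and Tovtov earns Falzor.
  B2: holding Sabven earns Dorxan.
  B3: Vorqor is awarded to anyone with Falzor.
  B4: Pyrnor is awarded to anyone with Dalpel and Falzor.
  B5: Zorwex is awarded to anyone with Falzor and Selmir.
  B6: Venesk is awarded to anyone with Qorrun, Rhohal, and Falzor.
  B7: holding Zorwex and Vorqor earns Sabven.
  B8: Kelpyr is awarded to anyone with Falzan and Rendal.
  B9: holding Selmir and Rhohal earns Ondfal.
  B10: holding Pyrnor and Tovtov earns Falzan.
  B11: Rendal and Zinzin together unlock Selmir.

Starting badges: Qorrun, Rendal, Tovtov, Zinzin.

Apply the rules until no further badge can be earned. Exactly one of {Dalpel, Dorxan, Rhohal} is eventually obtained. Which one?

With Rendal and Zinzin, Selmir is earned (B11).
With Qorrun, Selmir, and Tovtov, Falzor is earned (B1).
With Falzor and Selmir, Zorwex is earned (B5).
With Falzor, Vorqor is earned (B3).
With Zorwex and Vorqor, Sabven is earned (B7).
With Sabven, Dorxan is earned (B2).
No rule produces Rhohal, and it is not given. No rule produces Dalpel, and it is not given.

Dorxan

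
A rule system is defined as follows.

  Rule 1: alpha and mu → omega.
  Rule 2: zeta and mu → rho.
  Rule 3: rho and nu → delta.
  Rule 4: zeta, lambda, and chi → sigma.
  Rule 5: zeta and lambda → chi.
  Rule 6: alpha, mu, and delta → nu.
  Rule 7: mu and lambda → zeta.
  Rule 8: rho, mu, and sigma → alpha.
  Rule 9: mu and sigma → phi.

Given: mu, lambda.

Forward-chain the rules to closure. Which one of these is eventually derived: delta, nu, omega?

omega

mu and lambda hold, so zeta follows (Rule 7).
From zeta and lambda, Rule 5 gives chi.
zeta and mu hold, so rho follows (Rule 2).
From zeta, lambda, and chi, Rule 4 gives sigma.
From rho, mu, and sigma, Rule 8 gives alpha.
From alpha and mu, Rule 1 gives omega.
delta would need rho and nu (Rule 3), but nu is never established. nu would need alpha, mu, and delta (Rule 6), but delta is never established.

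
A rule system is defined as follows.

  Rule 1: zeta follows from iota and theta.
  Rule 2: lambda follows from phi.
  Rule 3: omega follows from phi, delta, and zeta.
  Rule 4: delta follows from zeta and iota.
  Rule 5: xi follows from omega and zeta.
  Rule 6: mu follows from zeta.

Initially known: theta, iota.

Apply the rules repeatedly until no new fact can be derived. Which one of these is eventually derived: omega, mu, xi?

iota and theta hold, so zeta follows (Rule 1).
From zeta, Rule 6 gives mu.
xi would need omega and zeta (Rule 5), but omega is never established. omega would need phi, delta, and zeta (Rule 3), but phi is never established.

mu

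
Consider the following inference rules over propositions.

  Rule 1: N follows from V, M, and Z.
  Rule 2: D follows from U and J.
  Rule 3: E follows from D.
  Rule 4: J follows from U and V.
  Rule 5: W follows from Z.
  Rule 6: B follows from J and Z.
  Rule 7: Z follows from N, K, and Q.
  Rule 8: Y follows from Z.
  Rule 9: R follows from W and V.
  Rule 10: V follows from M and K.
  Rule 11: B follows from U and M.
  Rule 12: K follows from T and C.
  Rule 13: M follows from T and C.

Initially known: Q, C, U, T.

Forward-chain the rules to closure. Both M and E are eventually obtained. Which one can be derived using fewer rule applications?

M

M: From T and C, Rule 13 gives M. [1 rule application]
E: From T and C, Rule 12 gives K. T and C hold, so M follows (Rule 13). M and K hold, so V follows (Rule 10). From U and V, Rule 4 gives J. From U and J, Rule 2 gives D. From D, Rule 3 gives E. [6 rule applications]
M needs fewer.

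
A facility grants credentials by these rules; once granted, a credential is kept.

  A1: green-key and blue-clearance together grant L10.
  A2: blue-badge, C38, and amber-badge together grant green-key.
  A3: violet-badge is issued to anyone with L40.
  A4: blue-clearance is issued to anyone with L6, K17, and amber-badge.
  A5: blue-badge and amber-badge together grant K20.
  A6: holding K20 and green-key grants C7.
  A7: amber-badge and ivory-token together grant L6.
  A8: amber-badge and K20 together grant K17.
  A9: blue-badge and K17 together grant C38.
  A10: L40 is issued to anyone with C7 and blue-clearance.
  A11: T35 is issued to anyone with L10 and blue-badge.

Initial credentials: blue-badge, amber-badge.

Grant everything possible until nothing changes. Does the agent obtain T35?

T35 would need L10 and blue-badge (A11), but L10 is never granted.

No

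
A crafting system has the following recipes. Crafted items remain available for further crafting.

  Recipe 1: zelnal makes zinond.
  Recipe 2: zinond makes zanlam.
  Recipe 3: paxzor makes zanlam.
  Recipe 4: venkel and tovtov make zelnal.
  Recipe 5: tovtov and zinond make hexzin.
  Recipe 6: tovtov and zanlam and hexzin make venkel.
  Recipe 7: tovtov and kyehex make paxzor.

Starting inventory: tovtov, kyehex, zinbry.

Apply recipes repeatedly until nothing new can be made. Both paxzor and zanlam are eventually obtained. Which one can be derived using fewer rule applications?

paxzor

paxzor: tovtov and kyehex → paxzor (Recipe 7). [1 rule application]
zanlam: tovtov and kyehex → paxzor (Recipe 7). Using Recipe 3, paxzor makes zanlam. [2 rule applications]
paxzor needs fewer.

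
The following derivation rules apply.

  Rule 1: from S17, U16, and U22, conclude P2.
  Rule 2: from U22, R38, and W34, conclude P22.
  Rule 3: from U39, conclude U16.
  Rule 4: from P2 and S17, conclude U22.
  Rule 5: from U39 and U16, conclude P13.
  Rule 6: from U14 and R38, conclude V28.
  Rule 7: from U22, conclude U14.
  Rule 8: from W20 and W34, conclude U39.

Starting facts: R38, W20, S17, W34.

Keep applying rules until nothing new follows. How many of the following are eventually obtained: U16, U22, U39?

2

From W20 and W34, Rule 8 gives U39.
U39 holds, so U16 follows (Rule 3).
U16: reached.
U22 would need P2 and S17 (Rule 4), but P2 is never established.
U39: reached.
Reached: U16 and U39 — 2 of the 3.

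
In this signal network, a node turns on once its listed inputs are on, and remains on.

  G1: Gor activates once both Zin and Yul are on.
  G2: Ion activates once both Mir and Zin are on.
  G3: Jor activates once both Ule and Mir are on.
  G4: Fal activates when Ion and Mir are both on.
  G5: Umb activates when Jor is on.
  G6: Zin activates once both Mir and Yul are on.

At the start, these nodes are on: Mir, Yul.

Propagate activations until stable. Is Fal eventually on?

Yes

Mir and Yul are on, so Zin activates (G6).
Mir and Zin are on, so Ion activates (G2).
G4: Ion and Mir on → Fal on.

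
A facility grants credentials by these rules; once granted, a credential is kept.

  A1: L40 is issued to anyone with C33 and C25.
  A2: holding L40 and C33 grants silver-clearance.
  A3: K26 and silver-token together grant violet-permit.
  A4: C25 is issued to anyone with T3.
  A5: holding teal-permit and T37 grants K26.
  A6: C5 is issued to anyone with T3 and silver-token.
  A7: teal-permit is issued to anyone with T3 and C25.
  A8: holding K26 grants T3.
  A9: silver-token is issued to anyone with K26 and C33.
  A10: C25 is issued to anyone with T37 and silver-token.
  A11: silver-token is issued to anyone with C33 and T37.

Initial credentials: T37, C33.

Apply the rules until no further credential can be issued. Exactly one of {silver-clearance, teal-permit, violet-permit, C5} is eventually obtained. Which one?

Holding C33 and T37 grants silver-token (A11).
Holding T37 and silver-token grants C25 (A10).
Holding C33 and C25 grants L40 (A1).
Holding L40 and C33 grants silver-clearance (A2).
C5 would need T3 and silver-token (A6), but T3 is never granted. teal-permit would need T3 and C25 (A7), but T3 is never granted. violet-permit would need K26 and silver-token (A3), but K26 is never granted.

silver-clearance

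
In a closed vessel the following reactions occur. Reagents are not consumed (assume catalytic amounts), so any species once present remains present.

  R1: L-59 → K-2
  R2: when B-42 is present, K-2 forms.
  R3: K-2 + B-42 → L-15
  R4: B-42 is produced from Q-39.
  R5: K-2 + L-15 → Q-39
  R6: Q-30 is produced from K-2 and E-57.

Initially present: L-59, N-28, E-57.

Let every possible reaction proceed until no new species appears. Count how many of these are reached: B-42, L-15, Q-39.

0

B-42 would need Q-39 (R4), but Q-39 never forms.
L-15 would need K-2 and B-42 (R3), but B-42 never forms.
Q-39 would need K-2 and L-15 (R5), but L-15 never forms.
None of the 3 are reached.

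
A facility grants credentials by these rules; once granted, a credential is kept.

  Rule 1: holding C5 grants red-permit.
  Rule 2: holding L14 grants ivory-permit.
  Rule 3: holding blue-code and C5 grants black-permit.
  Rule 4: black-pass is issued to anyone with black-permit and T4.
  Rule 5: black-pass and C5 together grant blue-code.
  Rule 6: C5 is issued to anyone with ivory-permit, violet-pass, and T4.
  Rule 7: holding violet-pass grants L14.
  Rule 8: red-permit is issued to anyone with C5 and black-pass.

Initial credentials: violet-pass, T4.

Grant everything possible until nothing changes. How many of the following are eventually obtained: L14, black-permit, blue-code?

1

Holding violet-pass grants L14 (Rule 7).
L14: reached.
black-permit would need blue-code and C5 (Rule 3), but blue-code is never granted.
blue-code would need black-pass and C5 (Rule 5), but black-pass is never granted.
Reached: L14 — 1 of the 3.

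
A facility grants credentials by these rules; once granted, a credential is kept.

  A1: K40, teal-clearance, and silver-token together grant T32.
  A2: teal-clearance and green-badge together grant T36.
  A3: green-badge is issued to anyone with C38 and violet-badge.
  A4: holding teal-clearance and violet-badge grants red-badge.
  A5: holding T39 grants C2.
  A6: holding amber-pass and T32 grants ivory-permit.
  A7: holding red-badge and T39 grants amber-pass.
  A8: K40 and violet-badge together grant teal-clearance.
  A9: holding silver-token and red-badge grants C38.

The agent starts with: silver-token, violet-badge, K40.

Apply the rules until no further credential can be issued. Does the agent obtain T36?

Holding K40 and violet-badge grants teal-clearance (A8).
Holding teal-clearance and violet-badge grants red-badge (A4).
Holding silver-token and red-badge grants C38 (A9).
Holding C38 and violet-badge grants green-badge (A3).
Holding teal-clearance and green-badge grants T36 (A2).

Yes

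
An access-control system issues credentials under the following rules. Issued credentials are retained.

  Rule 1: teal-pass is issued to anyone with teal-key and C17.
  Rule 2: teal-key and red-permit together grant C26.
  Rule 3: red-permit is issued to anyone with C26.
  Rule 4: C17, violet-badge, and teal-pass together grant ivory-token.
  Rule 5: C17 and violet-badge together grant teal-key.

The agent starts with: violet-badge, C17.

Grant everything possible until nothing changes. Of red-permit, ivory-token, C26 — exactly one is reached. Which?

Holding C17 and violet-badge grants teal-key (Rule 5).
Holding teal-key and C17 grants teal-pass (Rule 1).
Holding C17, violet-badge, and teal-pass grants ivory-token (Rule 4).
C26 would need teal-key and red-permit (Rule 2), but red-permit is never granted. red-permit would need C26 (Rule 3), but C26 is never granted.

ivory-token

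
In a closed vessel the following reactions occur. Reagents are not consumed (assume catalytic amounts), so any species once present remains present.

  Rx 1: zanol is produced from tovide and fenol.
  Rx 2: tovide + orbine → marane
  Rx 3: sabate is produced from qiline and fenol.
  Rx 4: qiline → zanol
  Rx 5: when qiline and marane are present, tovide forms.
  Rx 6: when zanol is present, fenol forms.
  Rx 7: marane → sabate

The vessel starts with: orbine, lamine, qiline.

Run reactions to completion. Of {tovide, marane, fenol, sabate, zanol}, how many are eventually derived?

qiline present → zanol forms (Rx 4).
zanol present → fenol forms (Rx 6).
qiline and fenol present → sabate forms (Rx 3).
tovide would need qiline and marane (Rx 5), but marane never forms.
marane would need tovide and orbine (Rx 2), but tovide never forms.
fenol: reached.
sabate: reached.
zanol: reached.
Reached: fenol, sabate, and zanol — 3 of the 5.

3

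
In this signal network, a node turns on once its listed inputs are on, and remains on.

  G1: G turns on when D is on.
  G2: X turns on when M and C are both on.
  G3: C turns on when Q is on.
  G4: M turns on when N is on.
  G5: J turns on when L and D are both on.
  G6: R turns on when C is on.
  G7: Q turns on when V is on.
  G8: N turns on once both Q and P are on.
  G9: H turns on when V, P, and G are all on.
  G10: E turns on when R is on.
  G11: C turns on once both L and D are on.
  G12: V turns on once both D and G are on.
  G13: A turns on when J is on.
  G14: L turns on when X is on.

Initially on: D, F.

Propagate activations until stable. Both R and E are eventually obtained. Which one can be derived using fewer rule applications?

R

R: D is on, so G turns on (G1). G12: D and G on → V on. G7: V on → Q on. Q is on, so C turns on (G3). C is on, so R turns on (G6). [5 rule applications]
E: G1: D on → G on. D and G are on, so V turns on (G12). G7: V on → Q on. Q is on, so C turns on (G3). G6: C on → R on. R is on, so E turns on (G10). [6 rule applications]
R needs fewer.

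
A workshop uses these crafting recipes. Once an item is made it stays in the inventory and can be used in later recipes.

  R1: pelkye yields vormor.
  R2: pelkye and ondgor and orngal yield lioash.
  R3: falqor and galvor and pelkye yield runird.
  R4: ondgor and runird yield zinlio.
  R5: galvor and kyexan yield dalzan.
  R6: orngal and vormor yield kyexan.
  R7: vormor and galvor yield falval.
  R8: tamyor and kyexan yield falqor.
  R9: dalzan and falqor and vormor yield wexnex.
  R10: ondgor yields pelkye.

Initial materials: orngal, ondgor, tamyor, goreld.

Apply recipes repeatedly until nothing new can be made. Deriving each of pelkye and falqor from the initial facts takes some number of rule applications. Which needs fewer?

pelkye: ondgor → pelkye (R10). [1 rule application]
falqor: Using R10, ondgor makes pelkye. Using R1, pelkye makes vormor. Using R6, orngal and vormor make kyexan. Using R8, tamyor and kyexan make falqor. [4 rule applications]
pelkye needs fewer.

pelkye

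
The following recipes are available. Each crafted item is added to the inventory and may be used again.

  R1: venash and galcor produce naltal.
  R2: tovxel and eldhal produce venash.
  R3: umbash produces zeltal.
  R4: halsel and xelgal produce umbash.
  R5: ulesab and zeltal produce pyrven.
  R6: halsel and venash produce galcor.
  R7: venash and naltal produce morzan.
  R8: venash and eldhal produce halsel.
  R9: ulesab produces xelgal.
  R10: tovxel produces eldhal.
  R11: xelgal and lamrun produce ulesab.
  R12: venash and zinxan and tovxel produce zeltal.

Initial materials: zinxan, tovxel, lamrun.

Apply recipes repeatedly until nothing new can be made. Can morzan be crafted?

Yes

tovxel → eldhal (R10).
Using R2, tovxel and eldhal make venash.
Using R8, venash and eldhal make halsel.
Using R6, halsel and venash make galcor.
Using R1, venash and galcor make naltal.
venash and naltal → morzan (R7).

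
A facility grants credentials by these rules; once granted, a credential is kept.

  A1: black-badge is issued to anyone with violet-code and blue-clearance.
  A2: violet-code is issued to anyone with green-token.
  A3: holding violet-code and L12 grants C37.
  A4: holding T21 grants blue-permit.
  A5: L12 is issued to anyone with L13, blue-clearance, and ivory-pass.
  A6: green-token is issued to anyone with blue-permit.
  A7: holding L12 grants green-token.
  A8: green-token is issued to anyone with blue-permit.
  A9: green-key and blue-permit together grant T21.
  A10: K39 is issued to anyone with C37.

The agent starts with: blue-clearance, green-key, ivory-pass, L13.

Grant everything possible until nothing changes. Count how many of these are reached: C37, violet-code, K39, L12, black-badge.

Holding L13, blue-clearance, and ivory-pass grants L12 (A5).
Holding L12 grants green-token (A7).
Holding green-token grants violet-code (A2).
Holding violet-code and blue-clearance grants black-badge (A1).
Holding violet-code and L12 grants C37 (A3).
Holding C37 grants K39 (A10).
C37: reached.
violet-code: reached.
K39: reached.
L12: reached.
black-badge: reached.
All 5 are reached.

5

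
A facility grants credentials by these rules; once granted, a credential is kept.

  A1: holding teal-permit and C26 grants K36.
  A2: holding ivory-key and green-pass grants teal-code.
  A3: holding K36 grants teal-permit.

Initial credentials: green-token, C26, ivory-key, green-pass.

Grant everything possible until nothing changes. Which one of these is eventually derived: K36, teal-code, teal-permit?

teal-code

Holding ivory-key and green-pass grants teal-code (A2).
K36 would need teal-permit and C26 (A1), but teal-permit is never granted. teal-permit would need K36 (A3), but K36 is never granted.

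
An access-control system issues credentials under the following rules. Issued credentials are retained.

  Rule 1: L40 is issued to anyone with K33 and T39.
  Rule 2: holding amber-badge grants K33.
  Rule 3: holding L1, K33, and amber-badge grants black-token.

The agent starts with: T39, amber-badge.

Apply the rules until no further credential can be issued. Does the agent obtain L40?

Holding amber-badge grants K33 (Rule 2).
Holding K33 and T39 grants L40 (Rule 1).

Yes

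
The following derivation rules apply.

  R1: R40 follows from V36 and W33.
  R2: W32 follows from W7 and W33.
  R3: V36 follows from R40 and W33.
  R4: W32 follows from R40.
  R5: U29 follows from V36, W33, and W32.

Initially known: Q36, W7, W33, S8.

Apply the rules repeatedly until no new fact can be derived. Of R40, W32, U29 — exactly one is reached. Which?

From W7 and W33, R2 gives W32.
R40 would need V36 and W33 (R1), but V36 is never established. U29 would need V36, W33, and W32 (R5), but V36 is never established.

W32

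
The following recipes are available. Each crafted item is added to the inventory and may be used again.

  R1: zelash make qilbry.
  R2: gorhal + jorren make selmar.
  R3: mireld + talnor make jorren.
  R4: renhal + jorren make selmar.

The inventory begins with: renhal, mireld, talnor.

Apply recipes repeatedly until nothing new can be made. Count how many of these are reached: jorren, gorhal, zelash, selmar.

Using R3, mireld and talnor make jorren.
renhal + jorren → selmar (R4).
jorren: reached.
No rule produces gorhal, and it is not given.
No rule produces zelash, and it is not given.
selmar: reached.
Reached: jorren and selmar — 2 of the 4.

2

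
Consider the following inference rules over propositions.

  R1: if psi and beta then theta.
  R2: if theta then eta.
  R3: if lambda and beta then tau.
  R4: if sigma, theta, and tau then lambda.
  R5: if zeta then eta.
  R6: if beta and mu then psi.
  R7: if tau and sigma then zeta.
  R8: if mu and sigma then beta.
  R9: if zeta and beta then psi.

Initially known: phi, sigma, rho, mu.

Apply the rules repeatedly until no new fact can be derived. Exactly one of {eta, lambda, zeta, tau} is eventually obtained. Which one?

From mu and sigma, R8 gives beta.
From beta and mu, R6 gives psi.
From psi and beta, R1 gives theta.
theta holds, so eta follows (R2).
zeta would need tau and sigma (R7), but tau is never established. lambda would need sigma, theta, and tau (R4), but tau is never established. tau would need lambda and beta (R3), but lambda is never established.

eta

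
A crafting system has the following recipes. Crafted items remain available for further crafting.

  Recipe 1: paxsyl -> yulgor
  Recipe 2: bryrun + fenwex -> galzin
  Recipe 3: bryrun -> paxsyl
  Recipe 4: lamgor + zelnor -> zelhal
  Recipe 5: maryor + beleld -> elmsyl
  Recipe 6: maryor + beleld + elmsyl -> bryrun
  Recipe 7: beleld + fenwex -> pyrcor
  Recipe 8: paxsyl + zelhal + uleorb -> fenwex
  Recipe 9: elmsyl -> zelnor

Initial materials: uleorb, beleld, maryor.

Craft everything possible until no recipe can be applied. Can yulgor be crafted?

maryor + beleld -> elmsyl (Recipe 5).
Using Recipe 6, maryor, beleld, and elmsyl make bryrun.
bryrun -> paxsyl (Recipe 3).
Using Recipe 1, paxsyl makes yulgor.

Yes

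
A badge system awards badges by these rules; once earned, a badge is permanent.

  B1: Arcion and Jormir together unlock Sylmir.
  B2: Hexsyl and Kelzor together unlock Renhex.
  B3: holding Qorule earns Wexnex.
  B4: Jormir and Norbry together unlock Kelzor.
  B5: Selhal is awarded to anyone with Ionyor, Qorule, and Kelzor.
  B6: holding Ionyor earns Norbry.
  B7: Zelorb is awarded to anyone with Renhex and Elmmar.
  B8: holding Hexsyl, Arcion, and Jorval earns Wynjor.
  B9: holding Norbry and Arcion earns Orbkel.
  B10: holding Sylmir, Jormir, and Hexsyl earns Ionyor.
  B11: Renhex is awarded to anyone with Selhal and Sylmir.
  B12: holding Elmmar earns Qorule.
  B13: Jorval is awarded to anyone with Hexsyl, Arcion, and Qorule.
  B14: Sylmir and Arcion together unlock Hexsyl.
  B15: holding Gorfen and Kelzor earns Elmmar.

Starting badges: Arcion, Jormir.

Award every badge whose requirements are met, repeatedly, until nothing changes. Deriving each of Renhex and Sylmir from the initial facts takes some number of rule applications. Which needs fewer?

Sylmir: With Arcion and Jormir, Sylmir is earned (B1). [1 rule application]
Renhex: With Arcion and Jormir, Sylmir is earned (B1). With Sylmir and Arcion, Hexsyl is earned (B14). With Sylmir, Jormir, and Hexsyl, Ionyor is earned (B10). With Ionyor, Norbry is earned (B6). With Jormir and Norbry, Kelzor is earned (B4). With Hexsyl and Kelzor, Renhex is earned (B2). [6 rule applications]
Sylmir needs fewer.

Sylmir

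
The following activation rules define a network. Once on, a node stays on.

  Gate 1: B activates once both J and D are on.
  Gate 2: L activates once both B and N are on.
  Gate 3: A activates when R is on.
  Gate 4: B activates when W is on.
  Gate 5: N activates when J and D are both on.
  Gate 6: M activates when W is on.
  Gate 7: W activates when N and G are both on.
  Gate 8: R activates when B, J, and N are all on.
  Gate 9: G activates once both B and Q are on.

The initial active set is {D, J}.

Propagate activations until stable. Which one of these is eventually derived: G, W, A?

A

Gate 1: J and D on → B on.
Gate 5: J and D on → N on.
B, J, and N are on, so R activates (Gate 8).
R is on, so A activates (Gate 3).
W would need N and G (Gate 7), but G never turns on. G would need B and Q (Gate 9), but Q never turns on.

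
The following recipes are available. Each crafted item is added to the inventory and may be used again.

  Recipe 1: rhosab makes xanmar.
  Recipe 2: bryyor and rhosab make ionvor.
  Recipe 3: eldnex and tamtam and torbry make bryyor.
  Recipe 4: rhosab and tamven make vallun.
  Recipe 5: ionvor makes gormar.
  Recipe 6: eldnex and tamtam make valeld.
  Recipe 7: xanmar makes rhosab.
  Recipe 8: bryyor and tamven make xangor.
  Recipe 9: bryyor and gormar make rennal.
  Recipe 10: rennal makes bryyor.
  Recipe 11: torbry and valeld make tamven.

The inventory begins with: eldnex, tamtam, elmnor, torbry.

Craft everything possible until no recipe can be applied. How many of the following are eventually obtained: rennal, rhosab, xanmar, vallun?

0

rennal would need bryyor and gormar (Recipe 9), but gormar is never obtained.
rhosab would need xanmar (Recipe 7), but xanmar is never obtained.
xanmar would need rhosab (Recipe 1), but rhosab is never obtained.
vallun would need rhosab and tamven (Recipe 4), but rhosab is never obtained.
None of the 4 are reached.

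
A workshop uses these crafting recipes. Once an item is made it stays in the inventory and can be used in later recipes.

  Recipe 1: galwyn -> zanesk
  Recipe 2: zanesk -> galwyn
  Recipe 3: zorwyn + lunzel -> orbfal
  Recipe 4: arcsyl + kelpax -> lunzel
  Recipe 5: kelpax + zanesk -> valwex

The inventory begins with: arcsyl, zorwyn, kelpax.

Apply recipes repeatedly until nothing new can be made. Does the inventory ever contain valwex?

No

valwex would need kelpax and zanesk (Recipe 5), but zanesk is never obtained.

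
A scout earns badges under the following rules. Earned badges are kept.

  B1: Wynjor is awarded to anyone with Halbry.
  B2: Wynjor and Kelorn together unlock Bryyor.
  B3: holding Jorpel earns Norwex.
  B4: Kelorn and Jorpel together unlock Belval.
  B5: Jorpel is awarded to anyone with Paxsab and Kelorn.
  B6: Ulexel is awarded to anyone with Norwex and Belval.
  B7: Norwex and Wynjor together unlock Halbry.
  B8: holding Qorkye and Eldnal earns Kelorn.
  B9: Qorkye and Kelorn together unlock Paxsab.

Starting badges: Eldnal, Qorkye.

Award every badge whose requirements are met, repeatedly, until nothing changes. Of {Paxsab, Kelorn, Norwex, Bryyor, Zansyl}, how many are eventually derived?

With Qorkye and Eldnal, Kelorn is earned (B8).
With Qorkye and Kelorn, Paxsab is earned (B9).
With Paxsab and Kelorn, Jorpel is earned (B5).
With Jorpel, Norwex is earned (B3).
Paxsab: reached.
Kelorn: reached.
Norwex: reached.
Bryyor would need Wynjor and Kelorn (B2), but Wynjor is never earned.
No rule produces Zansyl, and it is not given.
Reached: Paxsab, Kelorn, and Norwex — 3 of the 5.

3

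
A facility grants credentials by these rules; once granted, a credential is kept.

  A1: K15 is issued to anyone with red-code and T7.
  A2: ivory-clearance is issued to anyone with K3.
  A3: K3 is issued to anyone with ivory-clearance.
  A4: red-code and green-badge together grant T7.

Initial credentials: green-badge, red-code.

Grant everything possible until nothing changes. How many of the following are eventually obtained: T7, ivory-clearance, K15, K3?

2

Holding red-code and green-badge grants T7 (A4).
Holding red-code and T7 grants K15 (A1).
T7: reached.
ivory-clearance would need K3 (A2), but K3 is never granted.
K15: reached.
K3 would need ivory-clearance (A3), but ivory-clearance is never granted.
Reached: T7 and K15 — 2 of the 4.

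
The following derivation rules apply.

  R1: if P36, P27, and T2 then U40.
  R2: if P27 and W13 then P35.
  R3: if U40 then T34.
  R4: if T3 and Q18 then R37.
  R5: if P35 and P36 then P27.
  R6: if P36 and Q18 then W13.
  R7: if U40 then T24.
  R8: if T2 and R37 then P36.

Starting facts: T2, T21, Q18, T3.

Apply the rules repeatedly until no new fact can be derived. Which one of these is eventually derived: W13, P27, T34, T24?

T3 and Q18 hold, so R37 follows (R4).
From T2 and R37, R8 gives P36.
From P36 and Q18, R6 gives W13.
T34 would need U40 (R3), but U40 is never established. T24 would need U40 (R7), but U40 is never established. P27 would need P35 and P36 (R5), but P35 is never established.

W13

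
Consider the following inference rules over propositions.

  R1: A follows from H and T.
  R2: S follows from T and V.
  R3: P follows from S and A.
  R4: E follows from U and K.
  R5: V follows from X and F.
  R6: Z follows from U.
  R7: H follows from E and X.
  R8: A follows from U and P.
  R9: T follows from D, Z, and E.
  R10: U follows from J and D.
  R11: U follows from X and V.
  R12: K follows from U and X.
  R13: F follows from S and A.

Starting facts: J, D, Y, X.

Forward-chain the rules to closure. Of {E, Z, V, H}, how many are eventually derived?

J and D hold, so U follows (R10).
From U, R6 gives Z.
U and X hold, so K follows (R12).
U and K hold, so E follows (R4).
E and X hold, so H follows (R7).
E: reached.
Z: reached.
V would need X and F (R5), but F is never established.
H: reached.
Reached: E, Z, and H — 3 of the 4.

3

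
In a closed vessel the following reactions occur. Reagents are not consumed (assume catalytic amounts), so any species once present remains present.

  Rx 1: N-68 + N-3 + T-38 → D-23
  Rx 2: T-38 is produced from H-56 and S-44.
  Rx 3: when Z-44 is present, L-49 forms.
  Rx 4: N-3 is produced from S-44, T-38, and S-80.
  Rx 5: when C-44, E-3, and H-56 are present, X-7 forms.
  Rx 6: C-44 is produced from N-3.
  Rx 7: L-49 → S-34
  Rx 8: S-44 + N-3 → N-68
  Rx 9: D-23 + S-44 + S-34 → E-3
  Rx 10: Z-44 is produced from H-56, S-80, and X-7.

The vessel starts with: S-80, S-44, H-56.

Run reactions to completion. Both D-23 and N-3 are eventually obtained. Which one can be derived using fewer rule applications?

N-3

N-3: H-56 and S-44 present → T-38 forms (Rx 2). S-44, T-38, and S-80 present → N-3 forms (Rx 4). [2 rule applications]
D-23: H-56 and S-44 present → T-38 forms (Rx 2). S-44, T-38, and S-80 present → N-3 forms (Rx 4). S-44 and N-3 present → N-68 forms (Rx 8). N-68, N-3, and T-38 present → D-23 forms (Rx 1). [4 rule applications]
N-3 needs fewer.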